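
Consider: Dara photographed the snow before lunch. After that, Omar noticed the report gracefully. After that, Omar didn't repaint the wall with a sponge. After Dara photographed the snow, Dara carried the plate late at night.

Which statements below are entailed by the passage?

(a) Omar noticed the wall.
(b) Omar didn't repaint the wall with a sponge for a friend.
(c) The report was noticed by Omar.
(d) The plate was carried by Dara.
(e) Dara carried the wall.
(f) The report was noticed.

(b), (c), (d), (f)

(a) Not entailed — Omar noticed the report, not the wall; the wall belongs to the repainting event.
(b) Entailed — under negation, adding a further restriction is entailed: if no such repainting event occurred, none occurred for a friend either.
(c) Entailed — the original entails any weakening of itself; this just drops 'gracefully'.
(d) Entailed — this follows by dropping conjuncts from the carrying event's description.
(e) Not entailed — Dara carried the plate, not the wall; the wall belongs to the repainting event.
(f) Entailed — every conjunct here is already in the original noticing event.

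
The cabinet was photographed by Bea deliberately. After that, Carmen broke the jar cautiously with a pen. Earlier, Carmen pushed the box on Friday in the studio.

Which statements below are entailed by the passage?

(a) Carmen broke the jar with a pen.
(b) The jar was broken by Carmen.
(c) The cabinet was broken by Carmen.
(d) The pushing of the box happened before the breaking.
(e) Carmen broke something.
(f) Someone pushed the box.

(a) Entailed — the original entails any weakening of itself; this just drops 'cautiously'.
(b) Entailed — this follows by dropping conjuncts from the breaking event's description.
(c) Not entailed — Carmen broke the jar, not the cabinet; the cabinet belongs to the photographing event.
(d) Entailed — the narrative places the pushing before the breaking.
(e) Entailed — every conjunct here is already in the original breaking event.
(f) Entailed — this follows by dropping conjuncts from the pushing event's description.

(a), (b), (d), (e), (f)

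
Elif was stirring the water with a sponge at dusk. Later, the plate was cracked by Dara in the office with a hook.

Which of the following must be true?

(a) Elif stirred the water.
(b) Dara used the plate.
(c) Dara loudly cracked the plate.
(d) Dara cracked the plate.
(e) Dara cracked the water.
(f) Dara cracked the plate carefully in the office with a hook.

(a), (d)

(a) Entailed — 'stir' is an activity; 'was stirring' entails that some stirring happened, so 'stirred' holds.
(b) Not entailed — the plate is the patient, not an instrument — Dara used a hook.
(c) Not entailed — 'loudly' adds information not in the original event.
(d) Entailed — this follows by dropping conjuncts from the cracking event's description.
(e) Not entailed — Dara cracked the plate, not the water; the water belongs to the stirring event.
(f) Not entailed — 'carefully' adds information not in the original event.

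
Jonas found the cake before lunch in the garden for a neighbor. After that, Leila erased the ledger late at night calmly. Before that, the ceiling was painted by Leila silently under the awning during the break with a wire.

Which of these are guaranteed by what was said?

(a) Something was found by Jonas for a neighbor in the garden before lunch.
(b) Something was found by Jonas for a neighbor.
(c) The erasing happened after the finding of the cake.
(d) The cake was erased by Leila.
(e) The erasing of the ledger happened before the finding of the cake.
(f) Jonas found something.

(a) Entailed — every conjunct here is already in the original finding event.
(b) Entailed — every conjunct here is already in the original finding event.
(c) Entailed — the narrative places the finding before the erasing.
(d) Not entailed — Leila erased the ledger, not the cake; the cake belongs to the finding event.
(e) Not entailed — the narrative places the finding before the erasing, not after.
(f) Entailed — dropping 'in the garden', 'before lunch', 'for a neighbor' and generalizing the patient leaves a sub-description the original still satisfies.

(a), (b), (c), (f)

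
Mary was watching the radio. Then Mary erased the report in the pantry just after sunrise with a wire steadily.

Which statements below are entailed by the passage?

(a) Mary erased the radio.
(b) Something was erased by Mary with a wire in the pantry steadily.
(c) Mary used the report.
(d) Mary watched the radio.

(b), (d)

(a) Not entailed — Mary erased the report, not the radio; the radio belongs to the watching event.
(b) Entailed — every conjunct here is already in the original erasing event.
(c) Not entailed — the report is the patient, not an instrument — Mary used a wire.
(d) Entailed — 'watch' is an activity; 'was watching' entails that some watching happened, so 'watched' holds.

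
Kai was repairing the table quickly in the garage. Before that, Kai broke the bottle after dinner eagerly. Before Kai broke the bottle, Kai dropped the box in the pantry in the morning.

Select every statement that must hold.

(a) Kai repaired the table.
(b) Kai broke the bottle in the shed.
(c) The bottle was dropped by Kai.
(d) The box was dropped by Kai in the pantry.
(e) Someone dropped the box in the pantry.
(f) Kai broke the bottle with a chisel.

(a) Not entailed — 'was repairing' is progressive on an accomplishment; it does not entail the completed 'repaired'.
(b) Not entailed — 'in the shed' adds information not in the original event.
(c) Not entailed — Kai dropped the box, not the bottle; the bottle belongs to the breaking event.
(d) Entailed — this follows by dropping conjuncts from the dropping event's description.
(e) Entailed — every conjunct here is already in the original dropping event.
(f) Not entailed — 'with a chisel' adds information not in the original event.

(d), (e)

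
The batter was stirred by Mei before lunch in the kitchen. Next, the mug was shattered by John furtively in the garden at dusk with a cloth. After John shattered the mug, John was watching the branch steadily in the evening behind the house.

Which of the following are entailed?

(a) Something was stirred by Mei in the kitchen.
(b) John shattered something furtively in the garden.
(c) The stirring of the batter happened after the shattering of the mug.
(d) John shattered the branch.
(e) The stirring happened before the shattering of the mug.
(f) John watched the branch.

(a), (b), (e), (f)

(a) Entailed — the original entails any weakening of itself; this just drops 'before lunch' and generalizes the patient.
(b) Entailed — every conjunct here is already in the original shattering event.
(c) Not entailed — the narrative places the stirring before the shattering, not after.
(d) Not entailed — John shattered the mug, not the branch; the branch belongs to the watching event.
(e) Entailed — the narrative places the stirring before the shattering.
(f) Entailed — 'watch' is an activity; 'was watching' entails that some watching happened, so 'watched' holds.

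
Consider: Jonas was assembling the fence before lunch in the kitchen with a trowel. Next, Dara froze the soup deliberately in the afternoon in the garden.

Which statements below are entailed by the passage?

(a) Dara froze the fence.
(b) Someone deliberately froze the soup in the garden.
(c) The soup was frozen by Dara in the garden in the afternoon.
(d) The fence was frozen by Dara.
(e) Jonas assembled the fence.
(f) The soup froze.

(a) Not entailed — Dara froze the soup, not the fence; the fence belongs to the assembling event.
(b) Entailed — this follows by dropping conjuncts from the freezing event's description.
(c) Entailed — every conjunct here is already in the original freezing event.
(d) Not entailed — Dara froze the soup, not the fence; the fence belongs to the assembling event.
(e) Not entailed — 'was assembling' is progressive on an accomplishment; it does not entail the completed 'assembled'.
(f) Entailed — 'Dara froze the soup' is causative; it entails the inchoative 'the soup froze'.

(b), (c), (f)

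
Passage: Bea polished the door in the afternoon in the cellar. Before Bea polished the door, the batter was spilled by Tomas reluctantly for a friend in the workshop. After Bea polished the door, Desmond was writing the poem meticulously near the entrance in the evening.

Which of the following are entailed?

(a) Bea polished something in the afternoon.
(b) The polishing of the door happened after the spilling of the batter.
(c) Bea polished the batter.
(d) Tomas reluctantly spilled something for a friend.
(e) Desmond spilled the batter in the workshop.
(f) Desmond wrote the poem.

(a), (b), (d)

(a) Entailed — this follows by dropping conjuncts from the polishing event's description.
(b) Entailed — the narrative places the spilling before the polishing.
(c) Not entailed — Bea polished the door, not the batter; the batter belongs to the spilling event.
(d) Entailed — the original entails any weakening of itself; this just drops 'in the workshop' and generalizes the patient.
(e) Not entailed — the passage has Tomas spilling the batter, not Desmond.
(f) Not entailed — 'was writing' is progressive on an accomplishment; it does not entail the completed 'wrote'.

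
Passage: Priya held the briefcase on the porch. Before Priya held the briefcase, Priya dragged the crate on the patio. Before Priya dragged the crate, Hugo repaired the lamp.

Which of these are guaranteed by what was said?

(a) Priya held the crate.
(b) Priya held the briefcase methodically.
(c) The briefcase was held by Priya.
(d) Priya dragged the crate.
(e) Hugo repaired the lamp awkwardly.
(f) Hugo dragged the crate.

(a) Not entailed — Priya held the briefcase, not the crate; the crate belongs to the dragging event.
(b) Not entailed — 'methodically' adds information not in the original event.
(c) Entailed — the original entails any weakening of itself; this just drops 'on the porch'.
(d) Entailed — every conjunct here is already in the original dragging event.
(e) Not entailed — 'awkwardly' adds information not in the original event.
(f) Not entailed — the passage has Priya dragging the crate, not Hugo.

(c), (d)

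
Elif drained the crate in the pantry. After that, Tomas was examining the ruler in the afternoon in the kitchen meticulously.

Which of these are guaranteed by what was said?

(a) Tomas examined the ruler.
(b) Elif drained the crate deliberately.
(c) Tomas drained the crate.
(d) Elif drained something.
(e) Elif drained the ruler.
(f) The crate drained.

(a) Entailed — 'examine' is an activity; 'was examining' entails that some examining happened, so 'examined' holds.
(b) Not entailed — 'deliberately' adds information not in the original event.
(c) Not entailed — the passage has Elif draining the crate, not Tomas.
(d) Entailed — the original entails any weakening of itself; this just drops 'in the pantry' and generalizes the patient.
(e) Not entailed — Elif drained the crate, not the ruler; the ruler belongs to the examining event.
(f) Entailed — 'Elif drained the crate' is causative; it entails the inchoative 'the crate drained'.

(a), (d), (f)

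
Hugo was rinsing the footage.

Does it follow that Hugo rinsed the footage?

yes

'rinse' is atelic; if Hugo was rinsing the footage, then Hugo rinsed the footage (for some time).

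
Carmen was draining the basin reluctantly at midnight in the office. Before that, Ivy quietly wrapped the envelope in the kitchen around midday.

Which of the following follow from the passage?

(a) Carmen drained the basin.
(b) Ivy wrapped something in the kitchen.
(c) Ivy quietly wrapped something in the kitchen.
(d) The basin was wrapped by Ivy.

(a) Not entailed — 'was draining' is progressive on an accomplishment; it does not entail the completed 'drained'.
(b) Entailed — this follows by dropping conjuncts from the wrapping event's description.
(c) Entailed — this follows by dropping conjuncts from the wrapping event's description.
(d) Not entailed — Ivy wrapped the envelope, not the basin; the basin belongs to the draining event.

(b), (c)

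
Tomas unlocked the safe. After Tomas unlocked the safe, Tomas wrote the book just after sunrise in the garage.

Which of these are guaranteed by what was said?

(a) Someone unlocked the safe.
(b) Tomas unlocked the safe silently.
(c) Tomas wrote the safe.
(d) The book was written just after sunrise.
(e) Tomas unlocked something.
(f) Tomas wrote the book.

(a), (d), (e), (f)

(a) Entailed — generalizing the agent leaves a sub-description the original still satisfies.
(b) Not entailed — 'silently' adds information not in the original event.
(c) Not entailed — Tomas wrote the book, not the safe; the safe belongs to the unlocking event.
(d) Entailed — dropping 'in the garage' and generalizing the agent leaves a sub-description the original still satisfies.
(e) Entailed — the original entails any weakening of itself; this just generalizes the patient.
(f) Entailed — this follows by dropping conjuncts from the writing event's description.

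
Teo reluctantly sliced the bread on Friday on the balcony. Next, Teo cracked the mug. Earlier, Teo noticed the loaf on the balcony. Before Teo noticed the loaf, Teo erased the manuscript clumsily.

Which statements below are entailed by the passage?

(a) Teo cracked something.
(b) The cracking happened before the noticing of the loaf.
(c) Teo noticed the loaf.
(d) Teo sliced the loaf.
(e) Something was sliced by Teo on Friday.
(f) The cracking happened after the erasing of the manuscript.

(a) Entailed — the original entails any weakening of itself; this just generalizes the patient.
(b) Not entailed — the narrative places the noticing before the cracking, not after.
(c) Entailed — this follows by dropping conjuncts from the noticing event's description.
(d) Not entailed — Teo sliced the bread, not the loaf; the loaf belongs to the noticing event.
(e) Entailed — this follows by dropping conjuncts from the slicing event's description.
(f) Entailed — the narrative places the erasing before the cracking.

(a), (c), (e), (f)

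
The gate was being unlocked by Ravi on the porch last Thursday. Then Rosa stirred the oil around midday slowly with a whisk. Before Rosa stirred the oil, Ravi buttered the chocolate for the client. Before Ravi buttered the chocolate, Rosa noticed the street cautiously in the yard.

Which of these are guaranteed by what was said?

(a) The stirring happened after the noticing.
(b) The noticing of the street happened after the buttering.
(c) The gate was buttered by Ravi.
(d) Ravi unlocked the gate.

(a)

(a) Entailed — the narrative places the noticing before the stirring.
(b) Not entailed — the narrative places the noticing before the buttering, not after.
(c) Not entailed — Ravi buttered the chocolate, not the gate; the gate belongs to the unlocking event.
(d) Not entailed — 'was unlocking' is progressive on an accomplishment; it does not entail the completed 'unlocked'.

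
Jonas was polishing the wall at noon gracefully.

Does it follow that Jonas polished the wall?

'polish' is atelic; if Jonas was polishing the wall, then Jonas polished the wall (for some time).

yes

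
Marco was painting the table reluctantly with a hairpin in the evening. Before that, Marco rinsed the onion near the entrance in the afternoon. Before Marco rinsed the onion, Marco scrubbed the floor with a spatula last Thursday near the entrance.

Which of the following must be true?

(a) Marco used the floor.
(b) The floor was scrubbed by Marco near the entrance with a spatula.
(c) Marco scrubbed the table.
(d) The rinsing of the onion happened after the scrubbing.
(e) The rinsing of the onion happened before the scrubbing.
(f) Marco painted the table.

(b), (d)

(a) Not entailed — the floor is the patient, not an instrument — Marco used a spatula.
(b) Entailed — every conjunct here is already in the original scrubbing event.
(c) Not entailed — Marco scrubbed the floor, not the table; the table belongs to the painting event.
(d) Entailed — the narrative places the scrubbing before the rinsing.
(e) Not entailed — the narrative places the scrubbing before the rinsing, not after.
(f) Not entailed — 'was painting' is progressive on an accomplishment; it does not entail the completed 'painted'.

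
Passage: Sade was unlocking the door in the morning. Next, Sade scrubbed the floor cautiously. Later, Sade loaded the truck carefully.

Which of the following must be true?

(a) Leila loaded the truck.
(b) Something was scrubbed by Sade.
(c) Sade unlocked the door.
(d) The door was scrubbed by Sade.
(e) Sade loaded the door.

(a) Not entailed — the passage has Sade loading the truck, not Leila.
(b) Entailed — this follows by dropping conjuncts from the scrubbing event's description.
(c) Not entailed — 'was unlocking' is progressive on an accomplishment; it does not entail the completed 'unlocked'.
(d) Not entailed — Sade scrubbed the floor, not the door; the door belongs to the unlocking event.
(e) Not entailed — Sade loaded the truck, not the door; the door belongs to the unlocking event.

(b)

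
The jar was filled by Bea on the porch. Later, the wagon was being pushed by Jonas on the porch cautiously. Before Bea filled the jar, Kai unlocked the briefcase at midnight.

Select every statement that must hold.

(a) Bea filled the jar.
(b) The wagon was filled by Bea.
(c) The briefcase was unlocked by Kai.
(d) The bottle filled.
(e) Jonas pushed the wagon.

(a) Entailed — every conjunct here is already in the original filling event.
(b) Not entailed — Bea filled the jar, not the wagon; the wagon belongs to the pushing event.
(c) Entailed — the original entails any weakening of itself; this just drops 'at midnight'.
(d) Not entailed — the jar is what filled, not the bottle.
(e) Entailed — 'push' is an activity; 'was pushing' entails that some pushing happened, so 'pushed' holds.

(a), (c), (e)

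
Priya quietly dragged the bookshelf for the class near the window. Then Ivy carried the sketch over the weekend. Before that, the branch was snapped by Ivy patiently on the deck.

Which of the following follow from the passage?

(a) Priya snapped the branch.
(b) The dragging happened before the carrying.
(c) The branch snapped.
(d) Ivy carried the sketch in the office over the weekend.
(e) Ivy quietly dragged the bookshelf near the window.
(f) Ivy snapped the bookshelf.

(a) Not entailed — the passage has Ivy snapping the branch, not Priya.
(b) Entailed — the narrative places the dragging before the carrying.
(c) Entailed — 'Ivy snapped the branch' is causative; it entails the inchoative 'the branch snapped'.
(d) Not entailed — 'in the office' adds information not in the original event.
(e) Not entailed — the passage has Priya dragging the bookshelf, not Ivy.
(f) Not entailed — Ivy snapped the branch, not the bookshelf; the bookshelf belongs to the dragging event.

(b), (c)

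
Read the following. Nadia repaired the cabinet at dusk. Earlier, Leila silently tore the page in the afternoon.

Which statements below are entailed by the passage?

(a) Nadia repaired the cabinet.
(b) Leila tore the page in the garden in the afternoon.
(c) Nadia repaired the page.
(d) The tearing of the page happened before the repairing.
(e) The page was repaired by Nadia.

(a) Entailed — dropping 'at dusk' leaves a sub-description the original still satisfies.
(b) Not entailed — 'in the garden' adds information not in the original event.
(c) Not entailed — Nadia repaired the cabinet, not the page; the page belongs to the tearing event.
(d) Entailed — the narrative places the tearing before the repairing.
(e) Not entailed — Nadia repaired the cabinet, not the page; the page belongs to the tearing event.

(a), (d)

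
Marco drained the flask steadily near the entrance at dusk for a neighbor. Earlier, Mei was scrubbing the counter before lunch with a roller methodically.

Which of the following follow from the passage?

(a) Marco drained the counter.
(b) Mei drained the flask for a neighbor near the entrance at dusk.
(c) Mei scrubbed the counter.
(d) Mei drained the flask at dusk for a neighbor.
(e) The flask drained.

(a) Not entailed — Marco drained the flask, not the counter; the counter belongs to the scrubbing event.
(b) Not entailed — the passage has Marco draining the flask, not Mei.
(c) Entailed — 'scrub' is an activity; 'was scrubbing' entails that some scrubbing happened, so 'scrubbed' holds.
(d) Not entailed — the passage has Marco draining the flask, not Mei.
(e) Entailed — 'Marco drained the flask' is causative; it entails the inchoative 'the flask drained'.

(c), (e)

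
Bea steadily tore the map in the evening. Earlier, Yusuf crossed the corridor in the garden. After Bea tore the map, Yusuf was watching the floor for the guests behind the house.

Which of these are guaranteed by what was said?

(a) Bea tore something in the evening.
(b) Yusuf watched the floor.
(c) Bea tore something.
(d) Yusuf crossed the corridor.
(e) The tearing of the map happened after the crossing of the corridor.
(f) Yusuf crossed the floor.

(a) Entailed — dropping 'steadily' and generalizing the patient leaves a sub-description the original still satisfies.
(b) Entailed — 'watch' is an activity; 'was watching' entails that some watching happened, so 'watched' holds.
(c) Entailed — dropping 'steadily', 'in the evening' and generalizing the patient leaves a sub-description the original still satisfies.
(d) Entailed — the original entails any weakening of itself; this just drops 'in the garden'.
(e) Entailed — the narrative places the crossing before the tearing.
(f) Not entailed — Yusuf crossed the corridor, not the floor; the floor belongs to the watching event.

(a), (b), (c), (d), (e)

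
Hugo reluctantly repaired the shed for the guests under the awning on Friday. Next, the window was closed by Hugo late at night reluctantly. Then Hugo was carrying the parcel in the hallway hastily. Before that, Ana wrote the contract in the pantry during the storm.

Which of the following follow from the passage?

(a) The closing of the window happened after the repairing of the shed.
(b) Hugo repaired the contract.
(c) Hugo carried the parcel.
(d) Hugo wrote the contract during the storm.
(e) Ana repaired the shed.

(a), (c)

(a) Entailed — the narrative places the repairing before the closing.
(b) Not entailed — Hugo repaired the shed, not the contract; the contract belongs to the writing event.
(c) Entailed — 'carry' is an activity; 'was carrying' entails that some carrying happened, so 'carried' holds.
(d) Not entailed — the passage has Ana writing the contract, not Hugo.
(e) Not entailed — the passage has Hugo repairing the shed, not Ana.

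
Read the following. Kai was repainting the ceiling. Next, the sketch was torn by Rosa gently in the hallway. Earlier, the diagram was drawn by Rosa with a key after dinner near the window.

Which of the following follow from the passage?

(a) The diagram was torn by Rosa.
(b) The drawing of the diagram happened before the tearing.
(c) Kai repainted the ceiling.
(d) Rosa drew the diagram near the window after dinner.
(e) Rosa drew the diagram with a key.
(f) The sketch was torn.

(a) Not entailed — Rosa tore the sketch, not the diagram; the diagram belongs to the drawing event.
(b) Entailed — the narrative places the drawing before the tearing.
(c) Not entailed — 'was repainting' is progressive on an accomplishment; it does not entail the completed 'repainted'.
(d) Entailed — the original entails any weakening of itself; this just drops 'with a key'.
(e) Entailed — this follows by dropping conjuncts from the drawing event's description.
(f) Entailed — dropping 'gently', 'in the hallway' and generalizing the agent leaves a sub-description the original still satisfies.

(b), (d), (e), (f)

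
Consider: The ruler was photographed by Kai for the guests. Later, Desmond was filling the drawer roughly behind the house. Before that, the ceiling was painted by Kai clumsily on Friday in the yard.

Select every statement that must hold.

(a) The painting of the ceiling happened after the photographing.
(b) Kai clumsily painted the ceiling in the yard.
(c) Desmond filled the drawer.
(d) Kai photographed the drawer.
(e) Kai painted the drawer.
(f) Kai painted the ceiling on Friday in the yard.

(a) Not entailed — the narrative doesn't order the photographing relative to the painting.
(b) Entailed — every conjunct here is already in the original painting event.
(c) Not entailed — 'was filling' is progressive on an accomplishment; it does not entail the completed 'filled'.
(d) Not entailed — Kai photographed the ruler, not the drawer; the drawer belongs to the filling event.
(e) Not entailed — Kai painted the ceiling, not the drawer; the drawer belongs to the filling event.
(f) Entailed — dropping 'clumsily' leaves a sub-description the original still satisfies.

(b), (f)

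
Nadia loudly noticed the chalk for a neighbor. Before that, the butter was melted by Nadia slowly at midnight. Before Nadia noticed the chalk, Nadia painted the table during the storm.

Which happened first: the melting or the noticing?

The connectives place the melting before the noticing.

the melting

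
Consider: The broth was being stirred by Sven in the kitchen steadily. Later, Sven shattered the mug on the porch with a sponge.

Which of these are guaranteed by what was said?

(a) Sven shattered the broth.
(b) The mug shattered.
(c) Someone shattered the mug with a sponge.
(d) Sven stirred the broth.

(b), (c), (d)

(a) Not entailed — Sven shattered the mug, not the broth; the broth belongs to the stirring event.
(b) Entailed — 'Sven shattered the mug' is causative; it entails the inchoative 'the mug shattered'.
(c) Entailed — dropping 'on the porch' and generalizing the agent leaves a sub-description the original still satisfies.
(d) Entailed — 'stir' is an activity; 'was stirring' entails that some stirring happened, so 'stirred' holds.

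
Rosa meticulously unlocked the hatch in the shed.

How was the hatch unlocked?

'meticulously' marks the manner of the unlocking event.

meticulously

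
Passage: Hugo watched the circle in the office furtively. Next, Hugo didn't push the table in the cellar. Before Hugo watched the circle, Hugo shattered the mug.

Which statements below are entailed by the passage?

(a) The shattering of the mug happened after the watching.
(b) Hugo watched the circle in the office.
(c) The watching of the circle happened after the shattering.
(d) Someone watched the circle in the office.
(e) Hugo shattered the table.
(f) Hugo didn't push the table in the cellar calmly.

(b), (c), (d), (f)

(a) Not entailed — the narrative places the shattering before the watching, not after.
(b) Entailed — every conjunct here is already in the original watching event.
(c) Entailed — the narrative places the shattering before the watching.
(d) Entailed — the original entails any weakening of itself; this just drops 'furtively' and generalizes the agent.
(e) Not entailed — Hugo shattered the mug, not the table; the table belongs to the pushing event.
(f) Entailed — under negation, adding a further restriction is entailed: if no such pushing event occurred, none occurred calmly either.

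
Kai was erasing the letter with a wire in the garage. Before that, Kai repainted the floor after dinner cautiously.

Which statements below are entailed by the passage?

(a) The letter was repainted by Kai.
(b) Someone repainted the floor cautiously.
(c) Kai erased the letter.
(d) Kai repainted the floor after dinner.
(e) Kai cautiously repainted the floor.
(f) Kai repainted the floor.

(a) Not entailed — Kai repainted the floor, not the letter; the letter belongs to the erasing event.
(b) Entailed — dropping 'after dinner' and generalizing the agent leaves a sub-description the original still satisfies.
(c) Not entailed — 'was erasing' is progressive on an accomplishment; it does not entail the completed 'erased'.
(d) Entailed — this follows by dropping conjuncts from the repainting event's description.
(e) Entailed — this follows by dropping conjuncts from the repainting event's description.
(f) Entailed — every conjunct here is already in the original repainting event.

(b), (d), (e), (f)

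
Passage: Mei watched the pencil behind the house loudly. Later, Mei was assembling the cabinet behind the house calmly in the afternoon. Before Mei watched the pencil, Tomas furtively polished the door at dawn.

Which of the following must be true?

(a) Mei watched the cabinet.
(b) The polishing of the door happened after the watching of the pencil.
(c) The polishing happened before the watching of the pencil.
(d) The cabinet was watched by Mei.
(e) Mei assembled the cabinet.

(c)

(a) Not entailed — Mei watched the pencil, not the cabinet; the cabinet belongs to the assembling event.
(b) Not entailed — the narrative places the polishing before the watching, not after.
(c) Entailed — the narrative places the polishing before the watching.
(d) Not entailed — Mei watched the pencil, not the cabinet; the cabinet belongs to the assembling event.
(e) Not entailed — 'was assembling' is progressive on an accomplishment; it does not entail the completed 'assembled'.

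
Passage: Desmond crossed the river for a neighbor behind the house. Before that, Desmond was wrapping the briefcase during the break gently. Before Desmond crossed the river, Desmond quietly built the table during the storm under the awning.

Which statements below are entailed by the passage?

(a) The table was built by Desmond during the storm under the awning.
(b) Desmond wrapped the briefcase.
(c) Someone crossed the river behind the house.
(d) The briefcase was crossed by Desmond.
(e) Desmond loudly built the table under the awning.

(a) Entailed — the original entails any weakening of itself; this just drops 'quietly'.
(b) Not entailed — 'was wrapping' is progressive on an accomplishment; it does not entail the completed 'wrapped'.
(c) Entailed — the original entails any weakening of itself; this just drops 'for a neighbor' and generalizes the agent.
(d) Not entailed — Desmond crossed the river, not the briefcase; the briefcase belongs to the wrapping event.
(e) Not entailed — 'loudly' adds a manner not in (and inconsistent with) the original.

(a), (c)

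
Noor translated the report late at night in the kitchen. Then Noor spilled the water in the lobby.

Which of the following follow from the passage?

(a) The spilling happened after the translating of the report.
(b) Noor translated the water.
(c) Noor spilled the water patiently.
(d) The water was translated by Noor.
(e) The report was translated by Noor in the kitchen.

(a) Entailed — the narrative places the translating before the spilling.
(b) Not entailed — Noor translated the report, not the water; the water belongs to the spilling event.
(c) Not entailed — 'patiently' adds information not in the original event.
(d) Not entailed — Noor translated the report, not the water; the water belongs to the spilling event.
(e) Entailed — the original entails any weakening of itself; this just drops 'late at night'.

(a), (e)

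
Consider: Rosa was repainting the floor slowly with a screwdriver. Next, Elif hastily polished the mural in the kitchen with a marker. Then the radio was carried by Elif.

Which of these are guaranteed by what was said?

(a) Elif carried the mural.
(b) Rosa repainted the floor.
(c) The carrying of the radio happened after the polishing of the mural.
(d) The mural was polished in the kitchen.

(c), (d)

(a) Not entailed — Elif carried the radio, not the mural; the mural belongs to the polishing event.
(b) Not entailed — 'was repainting' is progressive on an accomplishment; it does not entail the completed 'repainted'.
(c) Entailed — the narrative places the polishing before the carrying.
(d) Entailed — every conjunct here is already in the original polishing event.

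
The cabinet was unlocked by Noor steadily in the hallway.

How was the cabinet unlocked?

'steadily' marks the manner of the unlocking event.

steadily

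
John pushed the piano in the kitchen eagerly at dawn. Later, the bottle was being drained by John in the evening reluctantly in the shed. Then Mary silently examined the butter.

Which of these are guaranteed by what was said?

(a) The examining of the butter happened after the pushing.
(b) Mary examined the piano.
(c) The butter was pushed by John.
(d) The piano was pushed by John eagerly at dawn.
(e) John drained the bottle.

(a), (d)

(a) Entailed — the narrative places the pushing before the examining.
(b) Not entailed — Mary examined the butter, not the piano; the piano belongs to the pushing event.
(c) Not entailed — John pushed the piano, not the butter; the butter belongs to the examining event.
(d) Entailed — the original entails any weakening of itself; this just drops 'in the kitchen'.
(e) Not entailed — 'was draining' is progressive on an accomplishment; it does not entail the completed 'drained'.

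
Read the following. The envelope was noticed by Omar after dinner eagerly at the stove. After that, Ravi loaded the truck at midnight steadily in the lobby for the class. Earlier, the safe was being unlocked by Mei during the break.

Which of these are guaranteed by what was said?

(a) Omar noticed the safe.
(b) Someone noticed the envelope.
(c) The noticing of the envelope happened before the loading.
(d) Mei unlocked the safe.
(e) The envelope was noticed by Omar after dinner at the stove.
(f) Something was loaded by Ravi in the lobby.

(a) Not entailed — Omar noticed the envelope, not the safe; the safe belongs to the unlocking event.
(b) Entailed — this follows by dropping conjuncts from the noticing event's description.
(c) Entailed — the narrative places the noticing before the loading.
(d) Not entailed — 'was unlocking' is progressive on an accomplishment; it does not entail the completed 'unlocked'.
(e) Entailed — dropping 'eagerly' leaves a sub-description the original still satisfies.
(f) Entailed — dropping 'at midnight', 'for the class', 'steadily' and generalizing the patient leaves a sub-description the original still satisfies.

(b), (c), (e), (f)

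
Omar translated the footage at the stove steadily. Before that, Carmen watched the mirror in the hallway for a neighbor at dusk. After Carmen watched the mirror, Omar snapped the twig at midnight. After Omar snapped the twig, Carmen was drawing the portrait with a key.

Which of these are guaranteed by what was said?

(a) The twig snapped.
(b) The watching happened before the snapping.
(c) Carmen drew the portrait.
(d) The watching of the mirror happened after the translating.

(a) Entailed — 'Omar snapped the twig' is causative; it entails the inchoative 'the twig snapped'.
(b) Entailed — the narrative places the watching before the snapping.
(c) Not entailed — 'was drawing' is progressive on an accomplishment; it does not entail the completed 'drew'.
(d) Not entailed — the narrative places the watching before the translating, not after.

(a), (b)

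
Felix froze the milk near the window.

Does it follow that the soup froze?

Nothing is said about any soup; only the milk is affected.

no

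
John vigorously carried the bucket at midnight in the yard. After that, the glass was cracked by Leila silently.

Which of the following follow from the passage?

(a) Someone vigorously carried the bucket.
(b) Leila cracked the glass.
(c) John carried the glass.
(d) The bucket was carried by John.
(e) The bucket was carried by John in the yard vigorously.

(a), (b), (d), (e)

(a) Entailed — dropping 'in the yard', 'at midnight' and generalizing the agent leaves a sub-description the original still satisfies.
(b) Entailed — the original entails any weakening of itself; this just drops 'silently'.
(c) Not entailed — John carried the bucket, not the glass; the glass belongs to the cracking event.
(d) Entailed — this follows by dropping conjuncts from the carrying event's description.
(e) Entailed — dropping 'at midnight' leaves a sub-description the original still satisfies.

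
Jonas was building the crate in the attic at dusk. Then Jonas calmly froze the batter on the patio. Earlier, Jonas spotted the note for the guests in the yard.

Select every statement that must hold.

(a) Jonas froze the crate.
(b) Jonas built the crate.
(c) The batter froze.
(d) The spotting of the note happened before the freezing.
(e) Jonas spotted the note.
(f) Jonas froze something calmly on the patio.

(c), (d), (e), (f)

(a) Not entailed — Jonas froze the batter, not the crate; the crate belongs to the building event.
(b) Not entailed — 'was building' is progressive on an accomplishment; it does not entail the completed 'built'.
(c) Entailed — 'Jonas froze the batter' is causative; it entails the inchoative 'the batter froze'.
(d) Entailed — the narrative places the spotting before the freezing.
(e) Entailed — this follows by dropping conjuncts from the spotting event's description.
(f) Entailed — the original entails any weakening of itself; this just generalizes the patient.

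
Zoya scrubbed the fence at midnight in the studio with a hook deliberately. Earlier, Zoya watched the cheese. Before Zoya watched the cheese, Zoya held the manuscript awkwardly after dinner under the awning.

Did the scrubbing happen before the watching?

The narrative orders the watching before the scrubbing.

no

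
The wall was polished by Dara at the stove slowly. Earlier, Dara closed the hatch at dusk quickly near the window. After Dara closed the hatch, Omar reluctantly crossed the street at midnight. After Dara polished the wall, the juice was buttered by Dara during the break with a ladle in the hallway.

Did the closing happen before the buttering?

yes

The narrative orders the closing before the buttering.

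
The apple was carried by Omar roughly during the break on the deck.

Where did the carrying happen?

'on the deck' marks the location of the carrying event.

on the deck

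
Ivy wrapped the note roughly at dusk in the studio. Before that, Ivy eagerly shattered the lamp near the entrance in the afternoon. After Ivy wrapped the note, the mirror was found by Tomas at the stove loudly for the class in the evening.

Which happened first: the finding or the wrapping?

The connectives place the wrapping before the finding.

the wrapping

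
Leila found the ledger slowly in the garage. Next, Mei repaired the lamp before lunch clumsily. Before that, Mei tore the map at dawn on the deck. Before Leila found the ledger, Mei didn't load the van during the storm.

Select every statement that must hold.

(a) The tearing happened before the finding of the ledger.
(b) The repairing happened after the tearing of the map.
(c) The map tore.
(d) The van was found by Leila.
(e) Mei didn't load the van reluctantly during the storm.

(b), (c), (e)

(a) Not entailed — the narrative doesn't order the tearing relative to the finding.
(b) Entailed — the narrative places the tearing before the repairing.
(c) Entailed — 'Mei tore the map' is causative; it entails the inchoative 'the map tore'.
(d) Not entailed — Leila found the ledger, not the van; the van belongs to the loading event.
(e) Entailed — under negation, adding a further restriction is entailed: if no such loading event occurred, none occurred reluctantly either.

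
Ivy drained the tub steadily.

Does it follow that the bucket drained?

no

Nothing is said about any bucket; only the tub is affected.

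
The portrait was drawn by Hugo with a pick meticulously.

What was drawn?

'the portrait' marks the patient of the drawing event.

the portrait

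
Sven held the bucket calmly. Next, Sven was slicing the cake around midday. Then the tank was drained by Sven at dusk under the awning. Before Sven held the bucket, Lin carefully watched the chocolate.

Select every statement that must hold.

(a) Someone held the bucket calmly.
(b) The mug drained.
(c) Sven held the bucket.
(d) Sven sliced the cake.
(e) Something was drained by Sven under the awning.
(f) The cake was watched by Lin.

(a), (c), (e)

(a) Entailed — this follows by dropping conjuncts from the holding event's description.
(b) Not entailed — the tank is what drained, not the mug.
(c) Entailed — this follows by dropping conjuncts from the holding event's description.
(d) Not entailed — 'was slicing' is progressive on an accomplishment; it does not entail the completed 'sliced'.
(e) Entailed — every conjunct here is already in the original draining event.
(f) Not entailed — Lin watched the chocolate, not the cake; the cake belongs to the slicing event.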